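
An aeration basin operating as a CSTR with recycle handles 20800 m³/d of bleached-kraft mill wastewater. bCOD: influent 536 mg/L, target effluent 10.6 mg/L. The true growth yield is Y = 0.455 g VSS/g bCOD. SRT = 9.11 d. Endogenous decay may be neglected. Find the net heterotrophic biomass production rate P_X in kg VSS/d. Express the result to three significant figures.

P_X ≈ 4970 kg VSS/d

Since k_d ≈ 0, Y_obs = Y = 0.455 g VSS/g bCOD.
ΔS = 536 − 10.6 = 525.4 mg/L, so the substrate removal rate is 20800 × 525.4/1000 = 10928 kg bCOD/d.
Net biomass production P_X = Y_obs × Q·(S₀ − S) = 0.4550 × 10928 = 4972 kg VSS/d.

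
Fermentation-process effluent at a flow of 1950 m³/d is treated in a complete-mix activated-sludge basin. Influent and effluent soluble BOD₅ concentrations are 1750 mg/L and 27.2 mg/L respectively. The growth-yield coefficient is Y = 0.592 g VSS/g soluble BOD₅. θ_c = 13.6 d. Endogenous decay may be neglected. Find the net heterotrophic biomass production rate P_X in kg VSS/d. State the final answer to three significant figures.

With endogenous decay neglected, the observed yield equals the true yield: Y_obs = Y = 0.592 g VSS/g soluble BOD₅.
Substrate removed = Q·(S₀ − S) = 1950 m³/d × (1750 − 27.2) g/m³ = 3.36×10^6 g/d = 3359 kg/d.
P_X = Y_obs · Q(S₀ − S) = 0.5920 × 3359 = 1989 kg VSS/d.

P_X ≈ 1990 kg VSS/d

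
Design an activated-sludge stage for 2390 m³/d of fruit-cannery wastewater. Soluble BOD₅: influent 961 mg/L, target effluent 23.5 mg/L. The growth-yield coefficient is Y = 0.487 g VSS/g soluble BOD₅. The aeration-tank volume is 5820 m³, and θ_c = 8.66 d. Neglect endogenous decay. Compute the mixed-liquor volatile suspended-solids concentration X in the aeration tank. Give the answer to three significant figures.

X ≈ 1620 mg/L

X = Y·Q·ΔS·θ_c / V = 0.487 × 2390 × (961 − 23.5) × 8.66 / 5820 = 1624 mg/L.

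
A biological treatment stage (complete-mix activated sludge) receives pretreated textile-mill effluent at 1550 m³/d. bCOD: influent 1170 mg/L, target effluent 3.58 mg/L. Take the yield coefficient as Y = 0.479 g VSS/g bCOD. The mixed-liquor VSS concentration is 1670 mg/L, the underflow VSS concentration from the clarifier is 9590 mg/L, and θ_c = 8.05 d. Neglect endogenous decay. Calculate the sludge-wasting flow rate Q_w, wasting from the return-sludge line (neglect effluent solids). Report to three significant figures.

V·X = Y·Q·ΔS·θ_c gives V = 0.479 × 1550 × (1170 − 3.58) × 8.05 / 1670 = 4174 m³.
Wasting from the return line (neglecting effluent solids): Q_w = V·X / (θ_c·X_r) = 4174 × 1670 / (8.05 × 9590) = 90.30 m³/d.

Q_w ≈ 90.3 m³/d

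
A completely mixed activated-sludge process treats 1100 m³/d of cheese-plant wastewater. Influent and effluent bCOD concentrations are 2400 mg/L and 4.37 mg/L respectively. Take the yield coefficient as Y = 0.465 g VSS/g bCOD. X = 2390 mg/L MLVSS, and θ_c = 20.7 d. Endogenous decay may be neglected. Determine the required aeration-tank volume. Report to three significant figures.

With k_d = 0 the design equation reduces to V = Y Q (S₀−S) θ_c / X = 0.465 × 1100 × (2400 − 4.37) × 20.7 / 2390 = 10613 m³.

V ≈ 10600 m³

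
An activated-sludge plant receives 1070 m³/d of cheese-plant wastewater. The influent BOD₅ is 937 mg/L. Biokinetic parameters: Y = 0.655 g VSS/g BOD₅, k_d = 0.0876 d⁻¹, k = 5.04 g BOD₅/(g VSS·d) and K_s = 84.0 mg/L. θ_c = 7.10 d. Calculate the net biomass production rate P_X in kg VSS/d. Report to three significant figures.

Effluent substrate depends only on kinetics and SRT: S = K_s(1 + k_d θ_c) / [θ_c(Yk − k_d) − 1] = 84.0 × (1 + 0.0876 × 7.10) / [7.10 × (0.655 × 5.04 − 0.0876) − 1] = 136.2 / 21.82 = 6.245 mg/L.
Observed yield with endogenous decay: Y_obs = Y / (1 + k_d·θ_c) = 0.655 / (1 + 0.0876 × 7.10) = 0.655 / 1.622 = 0.4038 g VSS/g BOD₅.
Q·(S₀ − S) = 1070 × (937 − 6.25) × 10⁻³ = 995.9 kg/d removed.
Biomass produced: P_X = Y_obs·Q·ΔS = 0.4038 × 995.9 ≈ 402.2 kg VSS/d.

P_X ≈ 402 kg VSS/d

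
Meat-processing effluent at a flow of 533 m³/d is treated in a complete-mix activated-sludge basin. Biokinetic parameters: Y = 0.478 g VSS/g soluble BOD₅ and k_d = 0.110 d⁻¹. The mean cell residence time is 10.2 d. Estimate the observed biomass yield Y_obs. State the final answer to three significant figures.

Observed yield with endogenous decay: Y_obs = Y / (1 + k_d·θ_c) = 0.478 / (1 + 0.110 × 10.2) = 0.478 / 2.122 = 0.2253 g VSS/g soluble BOD₅.

Y_obs ≈ 0.225 g VSS/g soluble BOD₅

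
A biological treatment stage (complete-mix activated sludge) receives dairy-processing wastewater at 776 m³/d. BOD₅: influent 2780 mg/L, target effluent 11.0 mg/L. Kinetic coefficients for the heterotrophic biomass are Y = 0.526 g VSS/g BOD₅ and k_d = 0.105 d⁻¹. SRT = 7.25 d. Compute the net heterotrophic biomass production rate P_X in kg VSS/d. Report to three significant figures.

P_X ≈ 642 kg VSS/d

Correct the yield for decay: Y_obs = Y/(1 + k_d θ_c) = 0.526 / (1 + 0.105 × 7.25) = 0.526 / 1.761 = 0.2987.
ΔS = 2780 − 11.0 = 2769 mg/L, so the substrate removal rate is 776 × 2769/1000 = 2149 kg BOD₅/d.
Biomass produced: P_X = Y_obs·Q·ΔS = 0.2987 × 2149 ≈ 641.7 kg VSS/d.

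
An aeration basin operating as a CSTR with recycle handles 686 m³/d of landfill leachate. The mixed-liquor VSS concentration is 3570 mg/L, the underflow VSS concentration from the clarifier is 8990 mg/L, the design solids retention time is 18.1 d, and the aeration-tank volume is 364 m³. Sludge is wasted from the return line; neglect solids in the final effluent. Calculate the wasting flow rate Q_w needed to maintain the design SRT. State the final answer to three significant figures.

Q_w ≈ 7.99 m³/d

θ_c = V·X/(Q_w·X_r) when wasting from the recycle, so Q_w = V·X/(θ_c·X_r) = 364.0 × 3570 / (18.1 × 8990) = 7.986 m³/d.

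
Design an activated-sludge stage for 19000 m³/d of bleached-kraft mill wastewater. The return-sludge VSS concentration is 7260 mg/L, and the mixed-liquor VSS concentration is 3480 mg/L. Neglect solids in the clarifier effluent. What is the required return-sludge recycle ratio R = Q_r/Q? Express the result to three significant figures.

R ≈ 0.921

Solids balance on the clarifier gives (1+R)X = R·X_r, so R = X/(X_r − X) = 3480 / (7260 − 3480) = 0.9206.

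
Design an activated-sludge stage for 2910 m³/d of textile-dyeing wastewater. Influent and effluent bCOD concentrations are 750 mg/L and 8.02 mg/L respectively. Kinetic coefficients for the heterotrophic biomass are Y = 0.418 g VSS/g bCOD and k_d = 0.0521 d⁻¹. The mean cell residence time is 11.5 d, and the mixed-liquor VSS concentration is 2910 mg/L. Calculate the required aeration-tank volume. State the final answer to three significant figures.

Steady-state biomass mass balance: V·X·(1 + k_d·θ_c) = Y·Q·(S₀ − S)·θ_c, so V = 0.418 × 2910 × (750 − 8.02) × 11.5 / [2910 × (1 + 0.0521 × 11.5)] = 1.04×10^7 / 4654 = 2230 m³.

V ≈ 2230 m³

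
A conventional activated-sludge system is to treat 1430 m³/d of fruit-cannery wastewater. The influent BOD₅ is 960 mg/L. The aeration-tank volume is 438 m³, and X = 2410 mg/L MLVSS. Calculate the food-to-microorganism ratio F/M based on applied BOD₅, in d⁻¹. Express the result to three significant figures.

Food-to-microorganism ratio F/M = Q S₀ / (V X) = 1430 × 960 / (438.0 × 2410) = 1.301 d⁻¹.

F/M ≈ 1.30 d⁻¹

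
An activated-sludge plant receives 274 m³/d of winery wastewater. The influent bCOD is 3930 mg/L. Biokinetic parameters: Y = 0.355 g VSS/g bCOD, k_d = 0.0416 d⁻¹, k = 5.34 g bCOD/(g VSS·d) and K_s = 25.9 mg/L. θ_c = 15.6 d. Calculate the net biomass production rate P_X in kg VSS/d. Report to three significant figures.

From the Monod/SRT balance for a CMAS, S = K_s·(1+k_d θ_c)/[θ_c·(Y k − k_d) − 1] = 25.9 × (1 + 0.0416 × 15.6) / [15.6 × (0.355 × 5.34 − 0.0416) − 1] = 42.71 / 27.92 = 1.529 mg/L.
The observed yield is Y_obs = Y/(1 + k_d·θ_c) = 0.355 / (1 + 0.0416 × 15.6) = 0.355 / 1.649 = 0.2153 g VSS per g bCOD removed.
ΔS = 3930 − 1.53 = 3928 mg/L, so the substrate removal rate is 274 × 3928/1000 = 1076 kg bCOD/d.
P_X = Y_obs · Q(S₀ − S) = 0.2153 × 1076 = 231.7 kg VSS/d.

P_X ≈ 232 kg VSS/d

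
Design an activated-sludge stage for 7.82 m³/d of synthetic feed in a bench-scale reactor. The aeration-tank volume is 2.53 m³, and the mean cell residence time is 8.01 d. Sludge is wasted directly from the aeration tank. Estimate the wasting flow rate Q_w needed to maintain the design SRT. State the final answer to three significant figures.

For wasting at MLVSS concentration, Q_w = V/θ_c = 2.530/8.01 = 0.3159 m³/d.

Q_w ≈ 0.316 m³/d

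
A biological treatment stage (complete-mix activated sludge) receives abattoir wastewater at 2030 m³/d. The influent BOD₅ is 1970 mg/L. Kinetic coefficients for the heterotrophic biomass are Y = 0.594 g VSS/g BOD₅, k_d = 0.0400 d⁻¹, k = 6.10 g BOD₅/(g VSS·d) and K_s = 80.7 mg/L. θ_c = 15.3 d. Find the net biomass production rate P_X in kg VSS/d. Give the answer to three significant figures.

P_X ≈ 1470 kg VSS/d

Effluent substrate depends only on kinetics and SRT: S = K_s(1 + k_d θ_c) / [θ_c(Yk − k_d) − 1] = 80.7 × (1 + 0.0400 × 15.3) / [15.3 × (0.594 × 6.10 − 0.0400) − 1] = 130.1 / 53.83 = 2.417 mg/L.
Correct the yield for decay: Y_obs = Y/(1 + k_d θ_c) = 0.594 / (1 + 0.0400 × 15.3) = 0.594 / 1.612 = 0.3685.
Mass of BOD₅ removed per day: Q(S₀ − S) = 2030 × 1968 g/m³ = 3994 kg/d.
So the net sludge growth is P_X = 0.3685 × 3994 = 1472 kg VSS/d.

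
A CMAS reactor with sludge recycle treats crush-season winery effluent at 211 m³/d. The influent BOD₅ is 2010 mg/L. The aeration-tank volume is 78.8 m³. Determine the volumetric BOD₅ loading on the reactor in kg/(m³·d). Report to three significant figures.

Applied BOD₅ load per unit volume = Q·S₀/V = (211 × 2010/1000)/78.80 = 5.382 kg BOD₅·m⁻³·d⁻¹.

L_v ≈ 5.38 kg BOD₅/(m³·d)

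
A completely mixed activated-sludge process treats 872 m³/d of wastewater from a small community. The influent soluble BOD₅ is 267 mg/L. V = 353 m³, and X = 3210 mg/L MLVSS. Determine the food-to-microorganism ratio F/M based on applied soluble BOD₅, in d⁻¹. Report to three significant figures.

F/M = Q·S₀ / (V·X) = 872 × 267 / (353.0 × 3210) = 0.2055 g soluble BOD₅·(g VSS·d)⁻¹.

F/M ≈ 0.205 d⁻¹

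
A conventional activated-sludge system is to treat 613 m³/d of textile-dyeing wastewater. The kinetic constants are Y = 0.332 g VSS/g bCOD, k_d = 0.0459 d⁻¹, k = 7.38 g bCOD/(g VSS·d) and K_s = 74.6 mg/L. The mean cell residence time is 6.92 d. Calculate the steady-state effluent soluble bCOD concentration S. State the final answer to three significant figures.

Effluent substrate depends only on kinetics and SRT: S = K_s(1 + k_d θ_c) / [θ_c(Yk − k_d) − 1] = 74.6 × (1 + 0.0459 × 6.92) / [6.92 × (0.332 × 7.38 − 0.0459) − 1] = 98.30 / 15.64 = 6.286 mg/L.

S ≈ 6.29 mg/L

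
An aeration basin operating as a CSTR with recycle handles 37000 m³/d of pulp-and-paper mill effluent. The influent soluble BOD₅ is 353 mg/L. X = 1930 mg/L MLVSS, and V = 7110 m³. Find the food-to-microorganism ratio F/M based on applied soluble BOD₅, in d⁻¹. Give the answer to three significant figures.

Food-to-microorganism ratio F/M = Q S₀ / (V X) = 37000 × 353 / (7110 × 1930) = 0.9518 d⁻¹.

F/M ≈ 0.952 d⁻¹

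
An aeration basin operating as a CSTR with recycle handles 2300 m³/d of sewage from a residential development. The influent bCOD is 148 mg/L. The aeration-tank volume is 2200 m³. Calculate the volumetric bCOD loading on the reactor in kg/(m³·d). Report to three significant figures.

L_v ≈ 0.155 kg bCOD/(m³·d)

Applied bCOD load per unit volume = Q·S₀/V = (2300 × 148/1000)/2200 = 0.1547 kg bCOD·m⁻³·d⁻¹.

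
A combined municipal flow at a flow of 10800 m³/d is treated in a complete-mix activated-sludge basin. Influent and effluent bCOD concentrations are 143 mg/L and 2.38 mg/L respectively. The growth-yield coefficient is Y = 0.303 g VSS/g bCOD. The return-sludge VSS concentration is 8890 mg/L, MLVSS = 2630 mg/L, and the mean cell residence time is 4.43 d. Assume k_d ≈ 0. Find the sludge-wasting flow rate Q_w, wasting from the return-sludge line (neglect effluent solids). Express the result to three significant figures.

V·X = Y·Q·ΔS·θ_c gives V = 0.303 × 10800 × (143 − 2.38) × 4.43 / 2630 = 775.1 m³.
Q_w = (V·X)/(θ_c X_r) = 775.1 × 2630 / (4.43 × 8890) = 51.76 m³/d.

Q_w ≈ 51.8 m³/d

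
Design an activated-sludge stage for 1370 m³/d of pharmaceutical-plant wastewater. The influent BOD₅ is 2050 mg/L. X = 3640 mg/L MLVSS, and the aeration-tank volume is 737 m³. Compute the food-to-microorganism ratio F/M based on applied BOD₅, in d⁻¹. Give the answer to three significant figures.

F/M ≈ 1.05 d⁻¹

F/M = Q·S₀ / (V·X) = 1370 × 2050 / (737.0 × 3640) = 1.047 g BOD₅·(g VSS·d)⁻¹.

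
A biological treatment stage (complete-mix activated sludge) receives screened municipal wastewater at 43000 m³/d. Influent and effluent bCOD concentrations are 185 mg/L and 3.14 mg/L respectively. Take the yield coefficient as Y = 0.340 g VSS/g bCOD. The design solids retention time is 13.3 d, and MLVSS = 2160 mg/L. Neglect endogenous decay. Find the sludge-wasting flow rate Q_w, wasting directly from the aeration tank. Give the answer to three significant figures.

V·X = Y·Q·ΔS·θ_c gives V = 0.340 × 43000 × (185 − 3.14) × 13.3 / 2160 = 16371 m³.
With mixed-liquor wasting, θ_c = V/Q_w, so Q_w = V/θ_c = 16371/13.3 = 1231 m³/d.

Q_w ≈ 1230 m³/d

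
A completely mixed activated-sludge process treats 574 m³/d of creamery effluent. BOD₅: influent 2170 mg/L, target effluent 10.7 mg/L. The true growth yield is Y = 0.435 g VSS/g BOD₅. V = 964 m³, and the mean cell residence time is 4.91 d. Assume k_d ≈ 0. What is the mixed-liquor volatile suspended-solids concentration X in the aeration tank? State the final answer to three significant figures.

X = Y·Q·ΔS·θ_c / V = 0.435 × 574 × (2170 − 10.7) × 4.91 / 964 = 2746 mg/L.

X ≈ 2750 mg/L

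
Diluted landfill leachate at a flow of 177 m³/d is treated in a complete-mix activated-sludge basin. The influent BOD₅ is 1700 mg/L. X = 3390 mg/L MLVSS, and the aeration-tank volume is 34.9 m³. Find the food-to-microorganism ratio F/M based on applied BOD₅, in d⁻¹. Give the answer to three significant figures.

F/M = Q·S₀ / (V·X) = 177 × 1700 / (34.90 × 3390) = 2.543 g BOD₅·(g VSS·d)⁻¹.

F/M ≈ 2.54 d⁻¹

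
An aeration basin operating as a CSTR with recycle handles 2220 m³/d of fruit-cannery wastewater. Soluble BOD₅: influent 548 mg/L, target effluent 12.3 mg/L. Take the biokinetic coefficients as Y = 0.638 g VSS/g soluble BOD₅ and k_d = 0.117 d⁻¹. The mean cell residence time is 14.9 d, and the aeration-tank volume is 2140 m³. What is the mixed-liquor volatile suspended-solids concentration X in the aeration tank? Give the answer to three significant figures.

X = Y·Q·ΔS·θ_c / [V·(1 + k_d θ_c)] = 0.638 × 2220 × (548 − 12.3) × 14.9 / [2140 × (1 + 0.117 × 14.9)] = 1926 mg/L.

X ≈ 1930 mg/L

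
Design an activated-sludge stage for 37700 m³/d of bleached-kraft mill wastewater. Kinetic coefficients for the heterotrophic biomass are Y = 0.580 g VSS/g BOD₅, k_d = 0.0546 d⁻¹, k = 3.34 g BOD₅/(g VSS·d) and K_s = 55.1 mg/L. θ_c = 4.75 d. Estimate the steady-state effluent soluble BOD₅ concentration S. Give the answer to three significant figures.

S ≈ 8.74 mg/L

Effluent substrate depends only on kinetics and SRT: S = K_s(1 + k_d θ_c) / [θ_c(Yk − k_d) − 1] = 55.1 × (1 + 0.0546 × 4.75) / [4.75 × (0.580 × 3.34 − 0.0546) − 1] = 69.39 / 7.942 = 8.737 mg/L.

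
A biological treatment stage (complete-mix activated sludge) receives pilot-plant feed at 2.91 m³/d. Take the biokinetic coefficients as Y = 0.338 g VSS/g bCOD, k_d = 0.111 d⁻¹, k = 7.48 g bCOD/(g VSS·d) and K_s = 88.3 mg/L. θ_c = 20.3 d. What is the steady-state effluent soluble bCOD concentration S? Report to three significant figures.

From the Monod/SRT balance for a CMAS, S = K_s·(1+k_d θ_c)/[θ_c·(Y k − k_d) − 1] = 88.3 × (1 + 0.111 × 20.3) / [20.3 × (0.338 × 7.48 − 0.111) − 1] = 287.3 / 48.07 = 5.976 mg/L.

S ≈ 5.98 mg/L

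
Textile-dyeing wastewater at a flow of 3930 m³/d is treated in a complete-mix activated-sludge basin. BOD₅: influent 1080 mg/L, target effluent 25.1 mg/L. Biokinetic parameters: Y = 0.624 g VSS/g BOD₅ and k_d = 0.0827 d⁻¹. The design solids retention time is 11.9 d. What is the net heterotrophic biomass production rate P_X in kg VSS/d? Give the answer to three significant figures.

P_X ≈ 1300 kg VSS/d

Observed yield with endogenous decay: Y_obs = Y / (1 + k_d·θ_c) = 0.624 / (1 + 0.0827 × 11.9) = 0.624 / 1.984 = 0.3145 g VSS/g BOD₅.
ΔS = 1080 − 25.1 = 1055 mg/L, so the substrate removal rate is 3930 × 1055/1000 = 4146 kg BOD₅/d.
Net biomass production P_X = Y_obs × Q·(S₀ − S) = 0.3145 × 4146 = 1304 kg VSS/d.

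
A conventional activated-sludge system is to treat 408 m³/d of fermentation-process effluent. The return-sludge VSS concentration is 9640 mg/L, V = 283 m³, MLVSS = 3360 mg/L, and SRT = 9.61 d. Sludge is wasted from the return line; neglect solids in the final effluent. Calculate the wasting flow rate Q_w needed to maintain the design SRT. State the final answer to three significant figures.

θ_c = V·X/(Q_w·X_r) when wasting from the recycle, so Q_w = V·X/(θ_c·X_r) = 283.0 × 3360 / (9.61 × 9640) = 10.26 m³/d.

Q_w ≈ 10.3 m³/d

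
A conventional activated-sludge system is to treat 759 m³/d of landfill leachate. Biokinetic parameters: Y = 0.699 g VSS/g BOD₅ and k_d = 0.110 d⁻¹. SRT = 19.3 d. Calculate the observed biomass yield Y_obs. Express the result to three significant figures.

Correct the yield for decay: Y_obs = Y/(1 + k_d θ_c) = 0.699 / (1 + 0.110 × 19.3) = 0.699 / 3.123 = 0.2238.

Y_obs ≈ 0.224 g VSS/g BOD₅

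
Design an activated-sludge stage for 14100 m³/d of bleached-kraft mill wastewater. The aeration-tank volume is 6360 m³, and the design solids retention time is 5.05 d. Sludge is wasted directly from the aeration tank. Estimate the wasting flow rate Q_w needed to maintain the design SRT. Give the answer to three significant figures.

Q_w ≈ 1260 m³/d

For wasting at MLVSS concentration, Q_w = V/θ_c = 6360/5.05 = 1259 m³/d.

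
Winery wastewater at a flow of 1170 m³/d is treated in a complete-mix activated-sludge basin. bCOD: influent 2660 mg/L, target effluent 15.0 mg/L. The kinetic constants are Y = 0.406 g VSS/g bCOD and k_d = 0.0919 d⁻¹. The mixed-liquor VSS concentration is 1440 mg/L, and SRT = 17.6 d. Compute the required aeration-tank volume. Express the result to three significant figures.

Steady-state biomass mass balance: V·X·(1 + k_d·θ_c) = Y·Q·(S₀ − S)·θ_c, so V = 0.406 × 1170 × (2660 − 15.0) × 17.6 / [1440 × (1 + 0.0919 × 17.6)] = 2.21×10^7 / 3769 = 5867 m³.

V ≈ 5870 m³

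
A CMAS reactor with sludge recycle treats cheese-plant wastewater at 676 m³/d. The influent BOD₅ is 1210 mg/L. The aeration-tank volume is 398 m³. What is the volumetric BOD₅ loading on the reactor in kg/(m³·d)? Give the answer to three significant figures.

Applied BOD₅ load per unit volume = Q·S₀/V = (676 × 1210/1000)/398.0 = 2.055 kg BOD₅·m⁻³·d⁻¹.

L_v ≈ 2.06 kg BOD₅/(m³·d)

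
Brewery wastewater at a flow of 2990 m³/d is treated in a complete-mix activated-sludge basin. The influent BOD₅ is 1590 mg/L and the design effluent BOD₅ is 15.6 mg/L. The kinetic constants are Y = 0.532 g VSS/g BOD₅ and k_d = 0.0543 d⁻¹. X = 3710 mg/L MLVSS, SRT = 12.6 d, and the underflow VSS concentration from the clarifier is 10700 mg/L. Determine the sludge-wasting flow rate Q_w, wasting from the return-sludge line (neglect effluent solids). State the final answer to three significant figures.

Q_w ≈ 139 m³/d

Rearranging the biomass balance for a CMAS with decay, V = Y·Q·ΔS·θ_c / [X·(1+k_d θ_c)] = 0.532 × 2990 × (1590 − 15.6) × 12.6 / [3710 × (1 + 0.0543 × 12.6)] = 3.16×10^7 / 6248 = 5050 m³.
Q_w = (V·X)/(θ_c X_r) = 5050 × 3710 / (12.6 × 10700) = 139.0 m³/d.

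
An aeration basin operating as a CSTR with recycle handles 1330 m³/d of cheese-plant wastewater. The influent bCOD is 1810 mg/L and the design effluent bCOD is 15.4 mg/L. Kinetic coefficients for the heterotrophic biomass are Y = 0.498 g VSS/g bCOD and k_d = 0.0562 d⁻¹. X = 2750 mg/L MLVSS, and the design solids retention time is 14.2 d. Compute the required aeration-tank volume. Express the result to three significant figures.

Steady-state biomass mass balance: V·X·(1 + k_d·θ_c) = Y·Q·(S₀ − S)·θ_c, so V = 0.498 × 1330 × (1810 − 15.4) × 14.2 / [2750 × (1 + 0.0562 × 14.2)] = 1.69×10^7 / 4945 = 3414 m³.

V ≈ 3410 m³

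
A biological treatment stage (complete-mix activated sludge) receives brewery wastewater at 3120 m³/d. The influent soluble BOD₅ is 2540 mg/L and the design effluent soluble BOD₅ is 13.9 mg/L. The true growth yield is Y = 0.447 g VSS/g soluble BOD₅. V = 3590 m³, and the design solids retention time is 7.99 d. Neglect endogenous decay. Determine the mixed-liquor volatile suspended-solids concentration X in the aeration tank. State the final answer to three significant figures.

X ≈ 7840 mg/L

X = Y·Q·ΔS·θ_c / V = 0.447 × 3120 × (2540 − 13.9) × 7.99 / 3590 = 7841 mg/L.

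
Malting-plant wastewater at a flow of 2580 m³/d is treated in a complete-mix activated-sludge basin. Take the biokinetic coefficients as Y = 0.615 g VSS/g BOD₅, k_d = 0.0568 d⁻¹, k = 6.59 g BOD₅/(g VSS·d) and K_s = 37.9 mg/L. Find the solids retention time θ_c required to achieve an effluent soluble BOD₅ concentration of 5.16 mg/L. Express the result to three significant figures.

θ_c ≈ 2.33 d

From 1/θ_c = Y·k·S/(K_s + S) − k_d: Y·k·S/(K_s+S) = 0.615 × 6.59 × 5.16 / (37.9 + 5.16) = 0.4857 d⁻¹.
θ_c = 1/(μ − k_d) = 1/(0.4857 − 0.0568) = 1/0.4289 = 2.332 d.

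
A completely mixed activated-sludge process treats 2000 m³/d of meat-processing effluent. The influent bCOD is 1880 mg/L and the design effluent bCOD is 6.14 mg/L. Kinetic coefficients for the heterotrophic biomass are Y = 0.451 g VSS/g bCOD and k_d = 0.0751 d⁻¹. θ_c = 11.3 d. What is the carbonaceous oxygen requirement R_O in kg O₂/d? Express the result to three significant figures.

R_O ≈ 2450 kg O₂/d

Correct the yield for decay: Y_obs = Y/(1 + k_d θ_c) = 0.451 / (1 + 0.0751 × 11.3) = 0.451 / 1.849 = 0.2440.
ΔS = 1880 − 6.14 = 1874 mg/L, so the substrate removal rate is 2000 × 1874/1000 = 3748 kg bCOD/d.
P_X = Y_obs·Q·(S₀ − S) = 0.2440 × 3748 = 914.3 kg VSS/d.
R_O = Q·(S₀ − S) − 1.42·P_X = 3748 − 1.42 × 914.3 = 2449 kg O₂/d.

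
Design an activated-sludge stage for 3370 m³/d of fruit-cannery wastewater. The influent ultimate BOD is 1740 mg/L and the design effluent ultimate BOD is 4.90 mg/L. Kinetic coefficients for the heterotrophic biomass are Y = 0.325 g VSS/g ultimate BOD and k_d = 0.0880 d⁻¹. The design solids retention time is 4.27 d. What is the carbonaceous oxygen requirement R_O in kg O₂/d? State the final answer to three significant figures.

R_O ≈ 3890 kg O₂/d

Y_obs = Y / (1 + k_d θ_c) = 0.325 / (1 + 0.0880 × 4.27) = 0.325 / 1.376 = 0.2362.
Substrate removed = Q·(S₀ − S) = 3370 m³/d × (1740 − 4.90) g/m³ = 5.85×10^6 g/d = 5847 kg/d.
Biomass synthesised: P_X = Y_obs × 5847 = 1381 kg VSS/d.
R_O = Q·(S₀ − S) − 1.42·P_X = 5847 − 1.42 × 1381 = 3886 kg O₂/d.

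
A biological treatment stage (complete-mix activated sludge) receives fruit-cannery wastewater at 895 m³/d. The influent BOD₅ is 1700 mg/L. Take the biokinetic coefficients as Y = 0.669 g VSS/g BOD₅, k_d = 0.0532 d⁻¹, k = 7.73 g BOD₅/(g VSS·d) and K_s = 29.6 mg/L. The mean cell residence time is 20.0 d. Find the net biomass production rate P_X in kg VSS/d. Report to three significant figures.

P_X ≈ 493 kg VSS/d

For a completely mixed reactor with recycle the Lawrence–McCarty relation gives S = K_s·(1 + k_d·θ_c) / [θ_c·(Y·k − k_d) − 1] = 29.6 × (1 + 0.0532 × 20.0) / [20.0 × (0.669 × 7.73 − 0.0532) − 1] = 61.09 / 101.4 = 0.6027 mg/L.
Observed yield with endogenous decay: Y_obs = Y / (1 + k_d·θ_c) = 0.669 / (1 + 0.0532 × 20.0) = 0.669 / 2.064 = 0.3241 g VSS/g BOD₅.
ΔS = 1700 − 0.603 = 1699 mg/L, so the substrate removal rate is 895 × 1699/1000 = 1521 kg BOD₅/d.
Biomass produced: P_X = Y_obs·Q·ΔS = 0.3241 × 1521 ≈ 493.0 kg VSS/d.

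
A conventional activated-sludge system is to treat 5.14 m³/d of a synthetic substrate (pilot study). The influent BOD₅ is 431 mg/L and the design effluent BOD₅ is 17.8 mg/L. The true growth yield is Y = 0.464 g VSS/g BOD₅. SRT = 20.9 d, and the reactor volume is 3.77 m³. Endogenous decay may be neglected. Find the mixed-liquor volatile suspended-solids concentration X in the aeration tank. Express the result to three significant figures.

X ≈ 5460 mg/L

Without decay, X = Y Q (S₀−S) θ_c / V = 0.464 × 5.14 × (431 − 17.8) × 20.9 / 3.77 = 5463 mg/L.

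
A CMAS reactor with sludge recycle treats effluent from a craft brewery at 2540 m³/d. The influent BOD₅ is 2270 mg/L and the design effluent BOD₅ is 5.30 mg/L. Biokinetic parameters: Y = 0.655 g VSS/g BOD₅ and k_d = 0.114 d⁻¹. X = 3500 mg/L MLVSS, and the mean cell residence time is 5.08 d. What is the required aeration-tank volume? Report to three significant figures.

Steady-state biomass mass balance: V·X·(1 + k_d·θ_c) = Y·Q·(S₀ − S)·θ_c, so V = 0.655 × 2540 × (2270 − 5.30) × 5.08 / [3500 × (1 + 0.114 × 5.08)] = 1.91×10^7 / 5527 = 3463 m³.

V ≈ 3460 m³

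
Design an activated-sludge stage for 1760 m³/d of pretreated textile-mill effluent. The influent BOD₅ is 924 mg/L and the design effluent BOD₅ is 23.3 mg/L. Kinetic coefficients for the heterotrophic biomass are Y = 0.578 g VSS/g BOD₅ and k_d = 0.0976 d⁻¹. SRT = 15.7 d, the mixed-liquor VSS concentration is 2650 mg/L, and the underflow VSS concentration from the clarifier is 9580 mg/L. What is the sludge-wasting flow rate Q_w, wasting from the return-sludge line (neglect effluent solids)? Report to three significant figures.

Q_w ≈ 37.8 m³/d

From the SRT design equation V = Y Q (S₀−S) θ_c / [X (1 + k_d θ_c)] = 0.578 × 1760 × (924 − 23.3) × 15.7 / [2650 × (1 + 0.0976 × 15.7)] = 1.44×10^7 / 6711 = 2144 m³.
θ_c = V·X/(Q_w·X_r) when wasting from the recycle, so Q_w = V·X/(θ_c·X_r) = 2144 × 2650 / (15.7 × 9580) = 37.77 m³/d.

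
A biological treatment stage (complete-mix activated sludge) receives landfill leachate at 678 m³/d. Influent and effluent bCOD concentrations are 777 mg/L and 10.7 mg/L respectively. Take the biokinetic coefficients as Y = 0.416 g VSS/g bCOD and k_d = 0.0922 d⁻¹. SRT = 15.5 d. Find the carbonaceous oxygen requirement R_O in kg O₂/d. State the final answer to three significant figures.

R_O ≈ 393 kg O₂/d

The observed yield is Y_obs = Y/(1 + k_d·θ_c) = 0.416 / (1 + 0.0922 × 15.5) = 0.416 / 2.429 = 0.1713 g VSS per g bCOD removed.
Mass of bCOD removed per day: Q(S₀ − S) = 678 × 766.3 g/m³ = 519.6 kg/d.
Biomass synthesised: P_X = Y_obs × 519.6 = 88.98 kg VSS/d.
R_O = Q·ΔS − 1.42 P_X = 519.6 − 126.3 = 393.2 kg O₂/d.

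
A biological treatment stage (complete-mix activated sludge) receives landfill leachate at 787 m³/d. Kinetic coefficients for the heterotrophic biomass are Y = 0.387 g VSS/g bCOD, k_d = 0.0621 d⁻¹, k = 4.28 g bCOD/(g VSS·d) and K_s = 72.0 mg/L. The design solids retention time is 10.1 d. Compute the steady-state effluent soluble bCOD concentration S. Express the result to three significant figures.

Effluent substrate depends only on kinetics and SRT: S = K_s(1 + k_d θ_c) / [θ_c(Yk − k_d) − 1] = 72.0 × (1 + 0.0621 × 10.1) / [10.1 × (0.387 × 4.28 − 0.0621) − 1] = 117.2 / 15.10 = 7.758 mg/L.

S ≈ 7.76 mg/L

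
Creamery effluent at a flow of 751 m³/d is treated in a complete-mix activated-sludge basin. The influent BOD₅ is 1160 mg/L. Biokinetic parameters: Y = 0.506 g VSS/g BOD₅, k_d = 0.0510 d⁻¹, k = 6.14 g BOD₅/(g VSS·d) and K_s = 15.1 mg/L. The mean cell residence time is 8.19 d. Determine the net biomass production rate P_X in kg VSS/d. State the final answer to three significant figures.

Effluent substrate depends only on kinetics and SRT: S = K_s(1 + k_d θ_c) / [θ_c(Yk − k_d) − 1] = 15.1 × (1 + 0.0510 × 8.19) / [8.19 × (0.506 × 6.14 − 0.0510) − 1] = 21.41 / 24.03 = 0.8909 mg/L.
Correct the yield for decay: Y_obs = Y/(1 + k_d θ_c) = 0.506 / (1 + 0.0510 × 8.19) = 0.506 / 1.418 = 0.3569.
Substrate removed = Q·(S₀ − S) = 751 m³/d × (1160 − 0.891) g/m³ = 8.7×10^5 g/d = 870.5 kg/d.
Biomass produced: P_X = Y_obs·Q·ΔS = 0.3569 × 870.5 ≈ 310.7 kg VSS/d.

P_X ≈ 311 kg VSS/d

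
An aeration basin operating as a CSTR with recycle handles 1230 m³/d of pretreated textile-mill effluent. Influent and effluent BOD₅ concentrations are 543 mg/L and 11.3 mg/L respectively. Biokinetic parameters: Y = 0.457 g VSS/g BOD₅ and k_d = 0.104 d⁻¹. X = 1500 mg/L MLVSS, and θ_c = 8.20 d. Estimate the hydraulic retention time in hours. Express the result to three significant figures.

Steady-state biomass mass balance: V·X·(1 + k_d·θ_c) = Y·Q·(S₀ − S)·θ_c, so V = 0.457 × 1230 × (543 − 11.3) × 8.20 / [1500 × (1 + 0.104 × 8.20)] = 2.45×10^6 / 2779 = 881.8 m³.
HRT = V/Q = 881.8 m³ / 1230 m³·d⁻¹ = 0.7169 d × 24 = 17.21 h.

τ ≈ 17.2 h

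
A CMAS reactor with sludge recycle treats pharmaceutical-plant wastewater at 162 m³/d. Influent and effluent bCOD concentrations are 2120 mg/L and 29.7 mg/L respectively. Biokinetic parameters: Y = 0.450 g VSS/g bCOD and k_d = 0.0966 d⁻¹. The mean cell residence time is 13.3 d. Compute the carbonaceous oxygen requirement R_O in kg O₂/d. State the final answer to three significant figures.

The observed yield is Y_obs = Y/(1 + k_d·θ_c) = 0.450 / (1 + 0.0966 × 13.3) = 0.450 / 2.285 = 0.1970 g VSS per g bCOD removed.
Q·(S₀ − S) = 162 × (2120 − 29.7) × 10⁻³ = 338.6 kg/d removed.
Net sludge production P_X = 0.1970 × 338.6 = 66.69 kg VSS/d.
R_O = Q·ΔS − 1.42 P_X = 338.6 − 94.71 = 243.9 kg O₂/d.

R_O ≈ 244 kg O₂/d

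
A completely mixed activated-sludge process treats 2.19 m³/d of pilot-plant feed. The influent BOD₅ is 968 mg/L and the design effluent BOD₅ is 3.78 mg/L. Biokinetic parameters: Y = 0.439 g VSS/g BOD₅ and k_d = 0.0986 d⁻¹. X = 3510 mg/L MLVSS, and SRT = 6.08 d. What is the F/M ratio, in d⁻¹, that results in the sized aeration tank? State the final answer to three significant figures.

F/M ≈ 0.602 d⁻¹

Steady-state biomass mass balance: V·X·(1 + k_d·θ_c) = Y·Q·(S₀ − S)·θ_c, so V = 0.439 × 2.19 × (968 − 3.78) × 6.08 / [3510 × (1 + 0.0986 × 6.08)] = 5.64×10^3 / 5614 = 1.004 m³.
F/M = Q·S₀ / (V·X) = 2.19 × 968 / (1.004 × 3510) = 0.6016 g BOD₅·(g VSS·d)⁻¹.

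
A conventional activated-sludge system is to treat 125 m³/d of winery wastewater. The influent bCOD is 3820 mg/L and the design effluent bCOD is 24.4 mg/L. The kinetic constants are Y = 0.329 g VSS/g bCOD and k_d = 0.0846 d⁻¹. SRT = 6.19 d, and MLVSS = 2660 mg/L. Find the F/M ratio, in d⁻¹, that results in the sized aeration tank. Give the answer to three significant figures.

From the SRT design equation V = Y Q (S₀−S) θ_c / [X (1 + k_d θ_c)] = 0.329 × 125 × (3820 − 24.4) × 6.19 / [2660 × (1 + 0.0846 × 6.19)] = 9.66×10^5 / 4053 = 238.4 m³.
F/M = Q·S₀ / (V·X) = 125 × 3820 / (238.4 × 2660) = 0.7530 g bCOD·(g VSS·d)⁻¹.

F/M ≈ 0.753 d⁻¹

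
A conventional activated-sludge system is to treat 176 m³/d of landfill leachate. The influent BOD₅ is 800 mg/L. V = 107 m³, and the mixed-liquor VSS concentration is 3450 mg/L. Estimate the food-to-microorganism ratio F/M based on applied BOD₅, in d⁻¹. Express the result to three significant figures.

F/M ≈ 0.381 d⁻¹

Food-to-microorganism ratio F/M = Q S₀ / (V X) = 176 × 800 / (107.0 × 3450) = 0.3814 d⁻¹.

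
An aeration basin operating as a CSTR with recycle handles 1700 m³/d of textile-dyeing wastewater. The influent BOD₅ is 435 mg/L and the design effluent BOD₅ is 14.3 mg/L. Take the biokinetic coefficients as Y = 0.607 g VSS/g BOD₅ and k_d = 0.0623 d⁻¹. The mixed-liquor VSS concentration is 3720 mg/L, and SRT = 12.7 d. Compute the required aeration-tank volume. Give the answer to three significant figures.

From the SRT design equation V = Y Q (S₀−S) θ_c / [X (1 + k_d θ_c)] = 0.607 × 1700 × (435 − 14.3) × 12.7 / [3720 × (1 + 0.0623 × 12.7)] = 5.51×10^6 / 6663 = 827.4 m³.

V ≈ 827 m³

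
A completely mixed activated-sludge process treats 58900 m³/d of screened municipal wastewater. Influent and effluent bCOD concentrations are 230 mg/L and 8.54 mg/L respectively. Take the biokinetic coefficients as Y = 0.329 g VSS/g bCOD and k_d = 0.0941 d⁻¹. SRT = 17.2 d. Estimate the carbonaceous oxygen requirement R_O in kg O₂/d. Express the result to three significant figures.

Observed yield with endogenous decay: Y_obs = Y / (1 + k_d·θ_c) = 0.329 / (1 + 0.0941 × 17.2) = 0.329 / 2.619 = 0.1256 g VSS/g bCOD.
Substrate removed = Q·(S₀ − S) = 58900 m³/d × (230 − 8.54) g/m³ = 1.3×10^7 g/d = 13044 kg/d.
Biomass synthesised: P_X = Y_obs × 13044 = 1639 kg VSS/d.
Carbonaceous O₂ demand = substrate oxidised − cell-mass equivalent = 13044 − 1.42 × 1639 = 10717 kg O₂/d.

R_O ≈ 10700 kg O₂/d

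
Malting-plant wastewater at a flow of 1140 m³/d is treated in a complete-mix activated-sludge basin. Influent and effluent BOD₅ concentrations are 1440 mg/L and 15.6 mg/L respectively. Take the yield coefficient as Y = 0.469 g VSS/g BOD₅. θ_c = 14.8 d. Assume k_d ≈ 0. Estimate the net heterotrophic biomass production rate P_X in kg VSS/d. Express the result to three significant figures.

With endogenous decay neglected, the observed yield equals the true yield: Y_obs = Y = 0.469 g VSS/g BOD₅.
Q·(S₀ − S) = 1140 × (1440 − 15.6) × 10⁻³ = 1624 kg/d removed.
P_X = Y_obs · Q(S₀ − S) = 0.4690 × 1624 = 761.6 kg VSS/d.

P_X ≈ 762 kg VSS/d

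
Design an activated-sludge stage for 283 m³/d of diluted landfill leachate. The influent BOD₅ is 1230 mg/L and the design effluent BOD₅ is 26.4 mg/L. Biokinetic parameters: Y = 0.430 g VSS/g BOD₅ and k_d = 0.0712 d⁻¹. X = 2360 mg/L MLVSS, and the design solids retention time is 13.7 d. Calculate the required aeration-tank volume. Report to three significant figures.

Rearranging the biomass balance for a CMAS with decay, V = Y·Q·ΔS·θ_c / [X·(1+k_d θ_c)] = 0.430 × 283 × (1230 − 26.4) × 13.7 / [2360 × (1 + 0.0712 × 13.7)] = 2.01×10^6 / 4662 = 430.4 m³.

V ≈ 430 m³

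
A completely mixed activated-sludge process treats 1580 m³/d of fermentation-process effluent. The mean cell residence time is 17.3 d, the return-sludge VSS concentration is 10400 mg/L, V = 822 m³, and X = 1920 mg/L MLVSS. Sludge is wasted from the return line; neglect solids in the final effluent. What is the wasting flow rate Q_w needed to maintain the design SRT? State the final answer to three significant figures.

θ_c = V·X/(Q_w·X_r) when wasting from the recycle, so Q_w = V·X/(θ_c·X_r) = 822.0 × 1920 / (17.3 × 10400) = 8.772 m³/d.

Q_w ≈ 8.77 m³/d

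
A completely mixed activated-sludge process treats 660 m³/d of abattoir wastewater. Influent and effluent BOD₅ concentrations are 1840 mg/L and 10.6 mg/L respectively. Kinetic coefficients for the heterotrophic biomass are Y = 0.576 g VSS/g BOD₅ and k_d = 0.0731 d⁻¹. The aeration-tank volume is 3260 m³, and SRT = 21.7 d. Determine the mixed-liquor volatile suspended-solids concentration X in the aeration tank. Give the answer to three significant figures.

X ≈ 1790 mg/L

From V·X·(1 + k_d·θ_c) = Y·Q·(S₀ − S)·θ_c: X = 0.576 × 660 × (1840 − 10.6) × 21.7 / [3260 × (1 + 0.0731 × 21.7)] = 1790 mg/L.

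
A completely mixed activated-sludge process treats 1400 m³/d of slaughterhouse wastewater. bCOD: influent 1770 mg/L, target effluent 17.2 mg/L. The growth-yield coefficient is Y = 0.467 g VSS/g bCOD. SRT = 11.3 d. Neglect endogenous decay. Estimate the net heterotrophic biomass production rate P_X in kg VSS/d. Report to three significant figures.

Since k_d ≈ 0, Y_obs = Y = 0.467 g VSS/g bCOD.
Mass of bCOD removed per day: Q(S₀ − S) = 1400 × 1753 g/m³ = 2454 kg/d.
So the net sludge growth is P_X = 0.4670 × 2454 = 1146 kg VSS/d.

P_X ≈ 1150 kg VSS/d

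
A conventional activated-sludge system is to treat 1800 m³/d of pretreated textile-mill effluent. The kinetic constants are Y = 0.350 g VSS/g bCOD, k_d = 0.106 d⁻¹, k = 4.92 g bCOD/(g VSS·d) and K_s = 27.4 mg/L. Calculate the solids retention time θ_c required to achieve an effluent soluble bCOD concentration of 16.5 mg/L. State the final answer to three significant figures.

θ_c ≈ 1.85 d

Specific growth rate at S = 16.5 mg/L: μ = YkS/(K_s+S) = 0.350·4.92·16.5/(27.4+16.5) = 0.6472 d⁻¹.
Then 1/θ_c = μ − k_d = 0.6472 − 0.106 = 0.5412 d⁻¹, giving θ_c = 1.848 d.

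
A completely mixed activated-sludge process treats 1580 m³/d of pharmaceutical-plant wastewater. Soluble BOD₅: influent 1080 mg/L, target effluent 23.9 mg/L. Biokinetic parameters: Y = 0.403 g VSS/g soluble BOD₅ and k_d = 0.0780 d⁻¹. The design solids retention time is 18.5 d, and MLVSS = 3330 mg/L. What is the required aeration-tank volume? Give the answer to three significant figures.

V ≈ 1530 m³

Rearranging the biomass balance for a CMAS with decay, V = Y·Q·ΔS·θ_c / [X·(1+k_d θ_c)] = 0.403 × 1580 × (1080 − 23.9) × 18.5 / [3330 × (1 + 0.0780 × 18.5)] = 1.24×10^7 / 8135 = 1529 m³.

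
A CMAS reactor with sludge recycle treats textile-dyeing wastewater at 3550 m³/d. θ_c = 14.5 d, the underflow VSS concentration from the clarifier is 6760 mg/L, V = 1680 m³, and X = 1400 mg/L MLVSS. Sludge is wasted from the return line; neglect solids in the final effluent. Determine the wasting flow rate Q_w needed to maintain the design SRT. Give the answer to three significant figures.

Wasting from the return line (neglecting effluent solids): Q_w = V·X / (θ_c·X_r) = 1680 × 1400 / (14.5 × 6760) = 24.00 m³/d.

Q_w ≈ 24.0 m³/d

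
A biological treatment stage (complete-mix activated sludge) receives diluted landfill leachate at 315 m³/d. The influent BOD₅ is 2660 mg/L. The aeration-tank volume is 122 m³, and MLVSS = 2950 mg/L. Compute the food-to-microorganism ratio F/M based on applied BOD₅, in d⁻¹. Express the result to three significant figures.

F/M ≈ 2.33 d⁻¹

F/M = applied load / biomass = Q·S₀/(V·X) = 315 × 2660 / (122.0 × 2950) = 2.328 d⁻¹.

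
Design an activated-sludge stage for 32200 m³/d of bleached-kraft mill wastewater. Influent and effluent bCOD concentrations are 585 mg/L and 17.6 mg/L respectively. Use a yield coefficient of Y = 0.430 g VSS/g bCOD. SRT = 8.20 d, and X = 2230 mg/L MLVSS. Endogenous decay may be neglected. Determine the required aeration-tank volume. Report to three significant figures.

V·X = Y·Q·ΔS·θ_c gives V = 0.430 × 32200 × (585 − 17.6) × 8.20 / 2230 = 28888 m³.

V ≈ 28900 m³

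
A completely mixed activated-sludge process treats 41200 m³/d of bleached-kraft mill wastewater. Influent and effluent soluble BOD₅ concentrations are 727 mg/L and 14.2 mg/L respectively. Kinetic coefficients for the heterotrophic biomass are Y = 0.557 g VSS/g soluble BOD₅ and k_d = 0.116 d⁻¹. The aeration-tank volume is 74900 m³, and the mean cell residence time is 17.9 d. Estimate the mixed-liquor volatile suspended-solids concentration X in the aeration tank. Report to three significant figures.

X ≈ 1270 mg/L

X = Y·Q·ΔS·θ_c / [V·(1 + k_d θ_c)] = 0.557 × 41200 × (727 − 14.2) × 17.9 / [74900 × (1 + 0.116 × 17.9)] = 1271 mg/L.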